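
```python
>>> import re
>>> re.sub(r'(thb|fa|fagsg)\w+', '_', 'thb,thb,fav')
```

'thb,thb,_'

`sub` substitutes '_' at each match site.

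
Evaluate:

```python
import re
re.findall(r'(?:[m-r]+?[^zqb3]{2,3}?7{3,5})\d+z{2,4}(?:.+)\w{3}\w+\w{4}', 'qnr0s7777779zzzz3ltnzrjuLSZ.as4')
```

['qnr0s7777779zzzz3ltnzrjuLSZ']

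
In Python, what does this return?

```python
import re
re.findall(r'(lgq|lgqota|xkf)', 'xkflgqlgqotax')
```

Branches in `(...|...)` are attempted left-to-right; the first branch that allows the whole pattern to succeed is taken.
Scanning left to right: at [0:3] match 'xkf', group 1 = 'xkf'; at [3:6] match 'lgq', group 1 = 'lgq'; at [6:9] match 'lgq', group 1 = 'lgq'.
`findall` collects group 1 from each match (3 total).

['xkf', 'lgq', 'lgq']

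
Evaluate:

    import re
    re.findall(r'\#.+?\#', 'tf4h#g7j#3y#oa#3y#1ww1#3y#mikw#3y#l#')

['#g7j#', '#oa#', '#1ww1#', '#mikw#', '#l#']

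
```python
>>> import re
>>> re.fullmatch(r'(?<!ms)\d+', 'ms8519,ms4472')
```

None

`re.fullmatch` requires the pattern to consume the entire string.
Here there's no way to consume every character, so the call returns None.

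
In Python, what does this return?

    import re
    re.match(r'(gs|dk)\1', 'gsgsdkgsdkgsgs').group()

'gsgs'

`re.match` won't scan ahead — the pattern has to work from the very first character.
The match spans [0:4] → 'gsgs'.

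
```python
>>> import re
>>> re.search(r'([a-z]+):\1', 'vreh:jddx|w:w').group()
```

'w:w'

The backreference `\1` re-matches whatever the first group consumed, character for character.
The match spans [10:13] → 'w:w'.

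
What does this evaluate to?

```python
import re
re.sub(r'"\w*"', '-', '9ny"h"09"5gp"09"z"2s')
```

`sub` substitutes '-' at each match site.

'9ny-09-09-2s'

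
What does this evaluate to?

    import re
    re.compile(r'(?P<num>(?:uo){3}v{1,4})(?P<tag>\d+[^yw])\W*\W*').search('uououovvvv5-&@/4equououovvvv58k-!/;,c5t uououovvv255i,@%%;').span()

Pattern: the literal 'uo' repeated 3 times, then 1 to 4 of a literal 'v' (captured as 'num'); then one or more of a digit, then any character except [yw] (captured as 'tag'); then zero or more of a non-word character, then zero or more of a non-word character.
`re.search` tries every starting position until one works.
The match spans [0:15] → 'uououovvvv5-&@/'.
Captured: group 1 = 'uououovvvv', group 2 = '5-'.

(0, 15)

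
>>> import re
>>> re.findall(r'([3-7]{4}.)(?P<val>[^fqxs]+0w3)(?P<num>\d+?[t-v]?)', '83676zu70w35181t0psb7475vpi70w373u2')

[('3676z', 'u70w3', '5'), ('7475v', 'pi70w3', '7')]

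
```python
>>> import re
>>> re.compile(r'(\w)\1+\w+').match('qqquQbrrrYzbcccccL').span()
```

(0, 18)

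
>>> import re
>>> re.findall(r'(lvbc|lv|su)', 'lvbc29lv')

['lvbc', 'lv']

Alternation tries branches left to right and keeps the first one that lets the overall match succeed at that position.
With a single group, `findall` returns only what that group captured — 2 items.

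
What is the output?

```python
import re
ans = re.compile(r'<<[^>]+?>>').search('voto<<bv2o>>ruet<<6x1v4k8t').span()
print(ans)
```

(4, 12)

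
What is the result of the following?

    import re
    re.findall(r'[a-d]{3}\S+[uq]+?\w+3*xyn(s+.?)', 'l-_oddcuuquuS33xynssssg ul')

Pattern: exactly 3 of a character in [a-d], then one or more of a non-whitespace character, then one or more of one of [uq] (lazy); then one or more of a word character, then zero or more of the literal '3', then the literal 'xyn'; then one or more of the literal 's', then optionally any character (captured).
Matches: at [4:23] match 'ddcuuquuS33xynssssg', group 1 = 'ssssg'.
`findall` collects group 1 from the one match (1 total).

['ssssg']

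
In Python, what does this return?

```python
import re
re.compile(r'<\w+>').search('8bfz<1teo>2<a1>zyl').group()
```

'<1teo>'

`search` walks the string left to right and returns the first match it finds.
The match spans [4:10] → '<1teo>'.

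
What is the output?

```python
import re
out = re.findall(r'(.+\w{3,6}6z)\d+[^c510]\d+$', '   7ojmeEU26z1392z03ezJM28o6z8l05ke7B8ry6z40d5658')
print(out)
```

['   7ojmeEU26z1392z03ezJM28o6z8l05ke7B8ry6z']

This matches one or more of any character, then 3 to 6 of a word character, then the literal '6z' (captured); then one or more of a digit, then any character except [c510], then one or more of a digit; then anchored at the end.
Walking the string: at [0:49] match '   7ojmeEU26z1392z03ezJM28o6z8l05ke7B8ry6z40d5658', group 1 = '   7ojmeEU26z1392z03ezJM28o6z8l05ke7B8ry6z'.
`findall` collects group 1 from the one match (1 total).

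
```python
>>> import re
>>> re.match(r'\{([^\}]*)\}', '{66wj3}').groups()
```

('66wj3',)

`match` is anchored at position 0; if the pattern doesn't fit there, it returns None.
The match spans [0:7] → '{66wj3}'.
Captured: group 1 = '66wj3'.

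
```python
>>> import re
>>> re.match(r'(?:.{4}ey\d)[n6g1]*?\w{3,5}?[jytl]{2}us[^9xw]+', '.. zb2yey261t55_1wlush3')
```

None

Pattern: exactly 4 of any character, then the literal 'ey', then a digit (non-capturing group); then zero or more of one of [n6g1] (lazy), then 3 to 5 of a word character (lazy); then exactly 2 of one of [jytl], then the literal 'us', then one or more of any character except [9xw].
With `match`, the pattern is implicitly anchored at the beginning.
Here the string doesn't start with a match, so the call returns None.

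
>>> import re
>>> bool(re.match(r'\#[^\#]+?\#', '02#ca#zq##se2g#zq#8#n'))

`re.match` won't scan ahead — the pattern has to work from the very first character.
Here position 0 doesn't satisfy it, so the call returns None, and `bool(None)` is False.

False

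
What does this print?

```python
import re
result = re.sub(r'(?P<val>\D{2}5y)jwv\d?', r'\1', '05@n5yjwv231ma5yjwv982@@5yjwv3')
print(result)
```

Pattern: exactly 2 of a non-digit, then the literal '5y' (captured as 'val'); then the literal 'jwv', then optionally a digit.
Matches: at [2:10] → '@n5yjwv2'; at [12:20] → 'ma5yjwv9'; at [22:30] → '@@5yjwv3'.
The replacement refers to a captured group, so each match is rewritten using its own captured text.

05@n5y31ma5y82@@5y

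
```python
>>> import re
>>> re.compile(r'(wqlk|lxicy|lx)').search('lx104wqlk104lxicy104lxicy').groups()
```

('lx',)

Unlike `match`, `search` isn't anchored — it looks for the pattern anywhere in the string.
The match spans [0:2] → 'lx'.
Captured: group 1 = 'lx'.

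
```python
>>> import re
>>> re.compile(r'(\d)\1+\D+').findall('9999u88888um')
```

The backreference `\1` re-matches whatever the first group consumed, character for character.
Because there's exactly one group, `findall` drops the full match and keeps group 1 from each hit.

['9', '8']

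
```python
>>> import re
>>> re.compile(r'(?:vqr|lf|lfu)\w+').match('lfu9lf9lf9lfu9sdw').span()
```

(0, 17)

`match` is anchored at position 0; if the pattern doesn't fit there, it returns None.
The match spans [0:17] → 'lfu9lf9lf9lfu9sdw'.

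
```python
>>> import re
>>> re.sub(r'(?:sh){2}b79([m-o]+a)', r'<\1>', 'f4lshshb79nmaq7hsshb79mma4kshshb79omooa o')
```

'f4l<nma>q7hsshb79mma4k<omooa> o'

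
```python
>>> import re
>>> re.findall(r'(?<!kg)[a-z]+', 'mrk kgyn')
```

The negative lookaround is zero-width — it rules out positions where the adjacent text would match, without consuming anything.
Scanning left to right: at [0:3] → 'mrk'; at [4:8] → 'kgyn'.
Since nothing is captured, `findall` lists the 2 matched substrings directly.

['mrk', 'kgyn']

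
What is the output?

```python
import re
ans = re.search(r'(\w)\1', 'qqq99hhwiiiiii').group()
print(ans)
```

qq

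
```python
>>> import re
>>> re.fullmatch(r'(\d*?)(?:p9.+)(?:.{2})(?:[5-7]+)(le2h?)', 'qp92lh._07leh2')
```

`re.fullmatch` is like wrapping the pattern in `^…$` (in single-line mode).
Here the pattern can't cover the whole string, so the call returns None.

None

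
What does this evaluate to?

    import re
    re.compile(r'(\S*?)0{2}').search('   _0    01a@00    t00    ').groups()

('01a@',)

Pattern: zero or more of a non-whitespace character (lazy) (captured); then exactly 2 of a literal '0'.
Unlike `match`, `search` isn't anchored — it looks for the pattern anywhere in the string.
The match spans [9:15] → '01a@00'.
Captured: group 1 = '01a@'.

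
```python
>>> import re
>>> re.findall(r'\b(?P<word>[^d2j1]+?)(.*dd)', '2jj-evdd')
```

A `+?`/`*?`/`{m,n}?` starts at its minimum and grows only as far as needed for what follows to match.
With 2 capturing groups, `findall` returns a 2-tuple per match.

[('-', 'evdd')]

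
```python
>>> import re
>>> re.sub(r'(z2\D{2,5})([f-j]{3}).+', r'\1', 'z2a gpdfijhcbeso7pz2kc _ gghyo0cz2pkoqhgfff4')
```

'z2a gpd'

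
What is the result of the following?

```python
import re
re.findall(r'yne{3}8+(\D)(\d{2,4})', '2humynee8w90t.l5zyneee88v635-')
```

[('v', '635')]

`findall` packs the 2 group values into a tuple for every match.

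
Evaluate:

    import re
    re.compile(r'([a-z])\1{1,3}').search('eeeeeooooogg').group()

After group 1 captures some text, `\1` only succeeds where that same text appears again.
`re.search` scans for the first position where the pattern succeeds.
The match spans [0:4] → 'eeee'.
Captured: group 1 = 'e'.

'eeee'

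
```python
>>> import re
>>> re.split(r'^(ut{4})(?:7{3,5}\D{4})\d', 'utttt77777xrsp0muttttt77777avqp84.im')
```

['', 'utttt', 'muttttt77777avqp84.im']

The pattern matches anchored at the start of the string; then a literal 'u', then exactly 4 of the literal 't' (captured); then 3 to 5 of a literal '7', then exactly 4 of a non-digit (non-capturing group); then a digit.
Matches to split on: at [0:15] → 'utttt77777xrsp0'.
The group in the pattern means `split` returns the separators' captures alongside the pieces.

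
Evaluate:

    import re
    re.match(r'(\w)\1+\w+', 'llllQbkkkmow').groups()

`\1` is not a pattern — it's the concrete string captured by group 1, re-applied verbatim.
`re.match` only tries the pattern at the start of the string.
The match spans [0:12] → 'llllQbkkkmow'.
Captured: group 1 = 'l'.

('l',)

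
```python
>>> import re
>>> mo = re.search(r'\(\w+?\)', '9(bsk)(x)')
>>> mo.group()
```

'(bsk)'

Unlike `match`, `search` isn't anchored — it looks for the pattern anywhere in the string.
The match spans [1:6] → '(bsk)'.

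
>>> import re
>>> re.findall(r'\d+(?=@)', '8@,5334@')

The `(?=…)`/`(?<=…)` assertion just peeks at neighbouring text; it doesn't advance the match position.
`findall` yields the raw match text (2 of them) because the pattern has no groups.

['8', '5334']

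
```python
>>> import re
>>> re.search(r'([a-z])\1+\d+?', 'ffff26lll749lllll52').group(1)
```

'f'

The match spans [0:5] → 'ffff2'.
Captured: group 1 = 'f'.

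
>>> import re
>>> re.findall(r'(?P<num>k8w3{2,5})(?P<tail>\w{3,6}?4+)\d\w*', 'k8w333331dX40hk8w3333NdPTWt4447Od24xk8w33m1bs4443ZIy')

[('k8w33333', '1dX4')]

This matches the literal 'k8w', then 2 to 5 of the literal '3' (captured as 'num'); then 3 to 6 of a word character (lazy), then one or more of the literal '4' (captured as 'tail'); then a digit, then zero or more of a word character.
2 groups means the one result is a tuple of 2 captured strings — 1 here.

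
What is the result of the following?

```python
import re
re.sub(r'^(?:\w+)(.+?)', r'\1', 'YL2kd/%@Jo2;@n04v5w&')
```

'/%@Jo2;@n04v5w&'

Pattern: anchored at the start of the string; then one or more of a word character (non-capturing group); then one or more of any character (lazy) (captured).
Matches: at [0:6] → 'YL2kd/'.
The replacement refers to a captured group, so each match is rewritten using its own captured text.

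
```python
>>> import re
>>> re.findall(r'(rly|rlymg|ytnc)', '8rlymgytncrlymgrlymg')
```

['rly', 'ytnc', 'rly', 'rly']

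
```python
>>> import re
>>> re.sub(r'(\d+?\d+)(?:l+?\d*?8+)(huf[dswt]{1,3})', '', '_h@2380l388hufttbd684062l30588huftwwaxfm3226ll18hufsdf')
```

Every occurrence is swapped for ''.

'_h@bdaxfmf'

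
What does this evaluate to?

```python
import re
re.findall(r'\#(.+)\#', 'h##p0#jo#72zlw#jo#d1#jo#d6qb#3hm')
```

['#p0#jo#72zlw#jo#d1#jo#d6qb']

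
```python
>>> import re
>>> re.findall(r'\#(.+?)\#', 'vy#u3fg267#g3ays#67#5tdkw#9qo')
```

The `?` after the quantifier makes it lazy — it takes as little as possible before letting the rest of the pattern try.
Scanning left to right: at [2:11] match '#u3fg267#', group 1 = 'u3fg267'; at [16:20] match '#67#', group 1 = '67'.
Because there's exactly one group, `findall` drops the full match and keeps group 1 from each hit.

['u3fg267', '67']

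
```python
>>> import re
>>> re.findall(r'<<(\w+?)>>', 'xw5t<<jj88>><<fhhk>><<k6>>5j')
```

['jj88', 'fhhk', 'k6']

Matches: at [4:12] match '<<jj88>>', group 1 = 'jj88'; at [12:20] match '<<fhhk>>', group 1 = 'fhhk'; at [20:26] match '<<k6>>', group 1 = 'k6'.
With a single group, `findall` returns only what that group captured — 3 items.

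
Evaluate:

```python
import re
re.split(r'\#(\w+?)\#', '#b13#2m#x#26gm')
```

['', 'b13', '2m', 'x', '26gm']

Matches to split on: at [0:5] → '#b13#'; at [7:10] → '#x#'.
`re.split` interleaves the captured-group text with the surrounding fragments.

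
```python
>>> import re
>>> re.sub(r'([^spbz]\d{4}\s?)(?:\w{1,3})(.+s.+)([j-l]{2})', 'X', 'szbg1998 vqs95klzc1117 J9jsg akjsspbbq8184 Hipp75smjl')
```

'szbX'

Pattern: any character except [spbz], then exactly 4 of a digit, then optionally whitespace (captured); then 1 to 3 of a word character (non-capturing group); then one or more of any character, then the literal 's', then one or more of any character (captured); then exactly 2 of a character in [j-l] (captured).
Matches: at [3:53] → 'g1998 vqs95klzc1117 J9jsg akjsspbbq8184 Hipp75smjl'.
Each match is replaced by 'X'.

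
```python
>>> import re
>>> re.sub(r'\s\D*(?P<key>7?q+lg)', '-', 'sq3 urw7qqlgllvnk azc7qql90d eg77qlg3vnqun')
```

'sq3-llvnk azc7qql90d eg77qlg3vnqun'

Each match is replaced by '-'.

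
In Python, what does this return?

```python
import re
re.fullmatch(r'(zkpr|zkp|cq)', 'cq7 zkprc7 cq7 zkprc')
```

None

`re.fullmatch` requires the pattern to consume the entire string.
Here the pattern can't cover the whole string, so the call returns None.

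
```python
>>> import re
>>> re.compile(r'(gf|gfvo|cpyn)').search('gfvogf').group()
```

Branches in `(...|...)` are attempted left-to-right; the first branch that allows the whole pattern to succeed is taken.
The match spans [0:2] → 'gf'.

'gf'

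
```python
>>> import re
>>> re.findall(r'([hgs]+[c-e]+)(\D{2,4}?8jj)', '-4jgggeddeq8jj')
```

[('gggedd', 'eq8jj')]

This matches one or more of one of [hgs], then one or more of a character in [c-e] (captured); then 2 to 4 of a non-digit (lazy), then the literal '8jj' (captured).
With 2 capturing groups, `findall` returns a 2-tuple per match.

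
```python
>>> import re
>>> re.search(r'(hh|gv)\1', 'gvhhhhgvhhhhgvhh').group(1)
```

The match spans [2:6] → 'hhhh'.
Captured: group 1 = 'hh'.

'hh'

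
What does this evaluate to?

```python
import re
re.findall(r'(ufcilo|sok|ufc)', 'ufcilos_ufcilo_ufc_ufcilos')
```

The regex engine tests alternatives in the order written; an earlier branch that matches wins even if a later one would match more.
One capturing group, so `findall` returns just the captured substring from each match — 4 in all.

['ufcilo', 'ufcilo', 'ufc', 'ufcilo']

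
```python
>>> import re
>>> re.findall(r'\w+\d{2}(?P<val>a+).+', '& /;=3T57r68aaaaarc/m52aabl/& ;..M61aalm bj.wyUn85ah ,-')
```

Pattern: one or more of a word character, then exactly 2 of a digit; then one or more of a literal 'a' (captured as 'val'); then one or more of any character.
Walking the string: at [5:55] match '3T57r68aaaaarc/m52aabl/& ;..M61aalm bj.wyUn85ah ,-', group 1 = 'aaaaa'.
One capturing group, so `findall` returns just the captured substring from the one match — 1 in all.

['aaaaa']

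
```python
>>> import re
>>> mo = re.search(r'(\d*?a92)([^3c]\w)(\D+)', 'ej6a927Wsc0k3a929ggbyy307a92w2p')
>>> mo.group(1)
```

'6a92'

The match spans [2:10] → '6a927Wsc'.
Captured: group 1 = '6a92', group 2 = '7W', group 3 = 'sc'.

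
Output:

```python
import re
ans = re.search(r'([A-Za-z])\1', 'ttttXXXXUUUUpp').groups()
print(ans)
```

After group 1 captures some text, `\1` only succeeds where that same text appears again.
Unlike `match`, `search` isn't anchored — it looks for the pattern anywhere in the string.
The match spans [0:2] → 'tt'.
Captured: group 1 = 't'.

('t',)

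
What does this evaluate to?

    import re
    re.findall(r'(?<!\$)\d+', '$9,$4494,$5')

['494']

The negative lookaround is zero-width — it rules out positions where the adjacent text would match, without consuming anything.
`findall` yields the raw match text (1 of them) because the pattern has no groups.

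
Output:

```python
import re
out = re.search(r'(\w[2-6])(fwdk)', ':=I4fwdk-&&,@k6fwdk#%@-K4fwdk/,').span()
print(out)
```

(2, 8)

Pattern: a word character, then a character in [2-6] (captured); then the literal 'fw', then the literal 'dk' (captured).
`search` walks the string left to right and returns the first match it finds.
The match spans [2:8] → 'I4fwdk'.
Captured: group 1 = 'I4', group 2 = 'fwdk'.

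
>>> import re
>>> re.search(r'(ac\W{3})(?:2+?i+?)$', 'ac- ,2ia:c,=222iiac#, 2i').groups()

('ac#, ',)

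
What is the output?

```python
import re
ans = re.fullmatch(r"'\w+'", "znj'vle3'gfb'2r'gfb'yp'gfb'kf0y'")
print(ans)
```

None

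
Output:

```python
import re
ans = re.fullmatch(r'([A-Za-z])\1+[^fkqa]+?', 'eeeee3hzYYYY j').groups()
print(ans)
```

('e',)

The match spans [0:14] → 'eeeee3hzYYYY j'.
Captured: group 1 = 'e'.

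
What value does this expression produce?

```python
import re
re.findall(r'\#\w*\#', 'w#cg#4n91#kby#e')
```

Scanning left to right: at [1:5] → '#cg#'; at [9:14] → '#kby#'.
No capturing groups, so `findall` returns the 2 full match strings.

['#cg#', '#kby#']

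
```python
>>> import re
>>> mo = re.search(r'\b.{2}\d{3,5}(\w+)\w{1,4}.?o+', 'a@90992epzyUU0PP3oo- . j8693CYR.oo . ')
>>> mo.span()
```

Pattern: a word boundary (`\b`, zero-width); then exactly 2 of any character; then 3 to 5 of a digit; then one or more of a word character (captured); then 1 to 4 of a word character, then optionally any character, then one or more of the literal 'o'.
`re.search` scans for the first position where the pattern succeeds.
The match spans [0:19] → 'a@90992epzyUU0PP3oo'.
Captured: group 1 = 'epzyUU0PP3'.

(0, 19)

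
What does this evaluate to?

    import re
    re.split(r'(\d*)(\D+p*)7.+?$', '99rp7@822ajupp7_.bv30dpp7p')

Pattern: zero or more of a digit (captured); then one or more of a non-digit, then zero or more of a literal 'p' (captured); then a literal '7', then one or more of any character (lazy); then anchored at the end.
With a capturing group present, the delimiter's captured portion is kept in the result list.

['', '99', 'rp', '']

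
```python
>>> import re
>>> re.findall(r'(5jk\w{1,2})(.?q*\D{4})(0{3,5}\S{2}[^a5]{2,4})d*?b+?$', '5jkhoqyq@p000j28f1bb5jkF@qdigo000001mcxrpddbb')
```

Pattern: the literal '5jk', then 1 to 2 of a word character (captured); then optionally any character, then zero or more of a literal 'q', then exactly 4 of a non-digit (captured); then 3 to 5 of the literal '0', then exactly 2 of a non-whitespace character, then 2 to 4 of any character except [a5] (captured); then zero or more of the literal 'd' (lazy), then one or more of the literal 'b' (lazy); then anchored at the end.
Scanning left to right: at [20:45] match '5jkF@qdigo000001mcxrpddbb', groups = ('5jkF', '@qdigo', '000001mcxrp').
3 groups means the one result is a tuple of 3 captured strings — 1 here.

[('5jkF', '@qdigo', '000001mcxrp')]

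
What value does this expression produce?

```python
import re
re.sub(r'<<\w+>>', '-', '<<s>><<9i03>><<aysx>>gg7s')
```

Matches: at [0:5] → '<<s>>'; at [5:13] → '<<9i03>>'; at [13:21] → '<<aysx>>'.
Each match is replaced by '-'.

'---gg7s'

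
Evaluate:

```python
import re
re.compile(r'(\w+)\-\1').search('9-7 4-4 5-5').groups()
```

('4',)

The match spans [4:7] → '4-4'.
Captured: group 1 = '4'.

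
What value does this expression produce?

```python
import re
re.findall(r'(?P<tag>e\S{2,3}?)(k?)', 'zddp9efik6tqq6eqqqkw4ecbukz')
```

The pattern matches a literal 'e', then 2 to 3 of a non-whitespace character (lazy) (captured as 'tag'); then optionally a literal 'k' (captured).
Walking the string: at [5:9] match 'efik', groups = ('efi', 'k'); at [14:17] match 'eqq', groups = ('eqq', ''); at [21:24] match 'ecb', groups = ('ecb', '').
With 2 capturing groups, `findall` returns a 2-tuple per match.

[('efi', 'k'), ('eqq', ''), ('ecb', '')]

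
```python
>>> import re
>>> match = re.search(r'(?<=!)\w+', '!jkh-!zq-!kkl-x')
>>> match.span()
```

The lookaround is zero-width — it requires the adjacent text to match without consuming it, so the asserted text isn't part of the match.
`search` walks the string left to right and returns the first match it finds.
The match spans [1:4] → 'jkh'.

(1, 4)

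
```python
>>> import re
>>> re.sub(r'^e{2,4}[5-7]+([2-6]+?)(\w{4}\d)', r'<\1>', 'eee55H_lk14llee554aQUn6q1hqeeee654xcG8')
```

The pattern matches anchored at the start of the string; then 2 to 4 of the literal 'e', then one or more of a character in [5-7]; then one or more of a character in [2-6] (lazy) (captured); then exactly 4 of a word character, then a digit (captured).
Matches: at [0:10] → 'eee55H_lk1'.
The replacement refers to a captured group, so each match is rewritten using its own captured text.

'<5>4llee554aQUn6q1hqeeee654xcG8'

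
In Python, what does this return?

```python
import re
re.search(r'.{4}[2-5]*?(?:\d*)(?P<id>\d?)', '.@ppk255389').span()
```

(0, 4)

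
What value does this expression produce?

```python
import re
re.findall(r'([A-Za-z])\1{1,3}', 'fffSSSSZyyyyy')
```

['f', 'S', 'y']

After group 1 captures some text, `\1` only succeeds where that same text appears again.
One capturing group, so `findall` returns just the captured substring from each match — 3 in all.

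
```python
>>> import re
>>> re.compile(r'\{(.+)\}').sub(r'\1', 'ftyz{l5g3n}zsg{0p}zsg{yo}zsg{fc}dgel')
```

'ftyzl5g3n}zsg{0p}zsg{yo}zsg{fcdgel'

`\1` in the replacement pulls in group 1's text for each match.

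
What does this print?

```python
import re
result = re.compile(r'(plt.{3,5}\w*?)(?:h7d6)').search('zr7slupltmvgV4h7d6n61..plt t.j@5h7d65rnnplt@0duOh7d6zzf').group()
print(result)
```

Pattern: the literal 'plt', then 3 to 5 of any character, then zero or more of a word character (lazy) (captured); then the literal 'h7', then the literal 'd6' (non-capturing group).
Unlike `match`, `search` isn't anchored — it looks for the pattern anywhere in the string.
The match spans [6:18] → 'pltmvgV4h7d6'.
Captured: group 1 = 'pltmvgV4'.

pltmvgV4h7d6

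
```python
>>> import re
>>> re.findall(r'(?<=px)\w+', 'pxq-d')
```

['q']

Lookahead/lookbehind check context without consuming it, so the matched span excludes the asserted characters.
Since nothing is captured, `findall` lists the 1 matched substring directly.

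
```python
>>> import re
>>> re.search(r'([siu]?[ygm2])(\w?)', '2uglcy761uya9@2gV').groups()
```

('2', 'u')

The match spans [0:2] → '2u'.
Captured: group 1 = '2', group 2 = 'u'.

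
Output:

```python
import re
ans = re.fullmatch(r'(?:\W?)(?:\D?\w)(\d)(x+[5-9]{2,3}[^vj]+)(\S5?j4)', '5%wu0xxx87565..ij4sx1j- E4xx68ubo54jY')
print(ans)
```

This matches optionally a non-word character (non-capturing group); then optionally a non-digit, then a word character (non-capturing group); then a digit (captured); then one or more of a literal 'x', then 2 to 3 of a character in [5-9], then one or more of any character except [vj] (captured); then a non-whitespace character, then optionally the literal '5', then the literal 'j4' (captured).
`fullmatch` succeeds only if the pattern covers the string from start to end.
Here the string isn't matched end-to-end, so the call returns None.

None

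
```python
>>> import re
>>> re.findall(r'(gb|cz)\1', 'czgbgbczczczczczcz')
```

['gb', 'cz', 'cz', 'cz']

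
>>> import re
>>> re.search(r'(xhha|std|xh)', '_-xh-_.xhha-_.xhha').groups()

`re.search` tries every starting position until one works.
The match spans [2:4] → 'xh'.
Captured: group 1 = 'xh'.

('xh',)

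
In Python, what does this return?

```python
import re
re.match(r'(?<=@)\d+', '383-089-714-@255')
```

The `(?=…)`/`(?<=…)` assertion just peeks at neighbouring text; it doesn't advance the match position.
`match` is anchored at position 0; if the pattern doesn't fit there, it returns None.
Here the pattern fails at index 0, so the call returns None.

None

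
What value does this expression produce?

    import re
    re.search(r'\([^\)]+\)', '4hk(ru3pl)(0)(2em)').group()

'(ru3pl)'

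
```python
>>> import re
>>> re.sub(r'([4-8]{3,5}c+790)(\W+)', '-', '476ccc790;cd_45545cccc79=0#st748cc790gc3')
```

This matches 3 to 5 of a character in [4-8], then one or more of a literal 'c', then the literal '790' (captured); then one or more of a non-word character (captured).
Matches: at [0:10] → '476ccc790;'.
`sub` substitutes '-' at each match site.

'-cd_45545cccc79=0#st748cc790gc3'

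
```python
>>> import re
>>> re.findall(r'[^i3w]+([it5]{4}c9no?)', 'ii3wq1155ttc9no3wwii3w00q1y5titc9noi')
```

['55ttc9no', '5titc9no']

The pattern matches one or more of any character except [i3w]; then exactly 4 of one of [it5], then the literal 'c9n', then optionally the literal 'o' (captured).
Because there's exactly one group, `findall` drops the full match and keeps group 1 from each hit.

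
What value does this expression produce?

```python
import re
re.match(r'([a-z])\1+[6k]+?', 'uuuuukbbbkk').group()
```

'uuuuuk'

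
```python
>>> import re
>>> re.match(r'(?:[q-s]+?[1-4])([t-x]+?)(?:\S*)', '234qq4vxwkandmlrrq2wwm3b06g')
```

None

`re.match` only tries the pattern at the start of the string.
Here the pattern fails at index 0, so the call returns None.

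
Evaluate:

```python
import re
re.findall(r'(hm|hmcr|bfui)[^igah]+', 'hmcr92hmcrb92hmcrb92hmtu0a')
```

['hm', 'hm', 'hm', 'hm']

The regex engine tests alternatives in the order written; an earlier branch that matches wins even if a later one would match more.
With a single group, `findall` returns only what that group captured — 4 items.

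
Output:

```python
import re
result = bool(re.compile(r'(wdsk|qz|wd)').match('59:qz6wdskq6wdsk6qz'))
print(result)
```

`re.match` won't scan ahead — the pattern has to work from the very first character.
Here the string doesn't start with a match, so the call returns None, and `bool(None)` is False.

False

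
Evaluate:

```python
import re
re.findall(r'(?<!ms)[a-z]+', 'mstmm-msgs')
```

`(?!…)`/`(?<!…)` only lets a position through if the neighbouring text does NOT match; no characters are consumed.
`findall` yields the raw match text (2 of them) because the pattern has no groups.

['mstmm', 'msgs']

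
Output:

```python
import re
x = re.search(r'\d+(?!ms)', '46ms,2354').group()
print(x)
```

4

The negative lookahead/lookbehind blocks any match where the forbidden context is present.
The match spans [0:1] → '4'.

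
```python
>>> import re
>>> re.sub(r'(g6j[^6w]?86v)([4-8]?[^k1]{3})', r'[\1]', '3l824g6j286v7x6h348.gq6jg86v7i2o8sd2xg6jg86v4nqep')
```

Each match is replaced using the text its own group 1 captured.

'3l824[g6j286v]348.gq6jg86v7i2o8sd2x[g6jg86v]p'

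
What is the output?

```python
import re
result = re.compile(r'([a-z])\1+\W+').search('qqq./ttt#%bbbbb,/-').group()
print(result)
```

qqq./

A backreference is literal: `\1` must see the identical characters the first group matched.
Unlike `match`, `search` isn't anchored — it looks for the pattern anywhere in the string.
The match spans [0:5] → 'qqq./'.
Captured: group 1 = 'q'.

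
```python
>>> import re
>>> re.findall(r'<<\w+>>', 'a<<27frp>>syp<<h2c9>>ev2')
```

['<<27frp>>', '<<h2c9>>']

`findall` yields the raw match text (2 of them) because the pattern has no groups.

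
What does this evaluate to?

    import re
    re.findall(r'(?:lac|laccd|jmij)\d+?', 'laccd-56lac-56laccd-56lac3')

['lac3']

Walking the string: at [22:26] → 'lac3'.
`findall` yields the raw match text (1 of them) because the pattern has no groups.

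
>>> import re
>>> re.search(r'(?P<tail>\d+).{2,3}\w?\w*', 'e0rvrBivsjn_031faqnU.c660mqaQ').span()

(1, 20)

Pattern: one or more of a digit (captured as 'tail'); then 2 to 3 of any character; then optionally a word character, then zero or more of a word character.
`re.search` tries every starting position until one works.
The match spans [1:20] → '0rvrBivsjn_031faqnU'.
Captured: group 1 = '0'.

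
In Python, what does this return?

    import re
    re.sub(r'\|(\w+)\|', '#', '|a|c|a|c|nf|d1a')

Each match is replaced by '#'.

'#c#c#d1a'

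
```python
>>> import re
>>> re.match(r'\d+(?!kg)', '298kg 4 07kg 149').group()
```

Because the assertion is negative and zero-width, positions next to the forbidden text are skipped.
`match` is anchored at position 0; if the pattern doesn't fit there, it returns None.
The match spans [0:2] → '29'.

'29'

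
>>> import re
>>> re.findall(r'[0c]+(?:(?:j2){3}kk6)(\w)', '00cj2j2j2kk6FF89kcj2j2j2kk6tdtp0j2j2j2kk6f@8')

['F', 't', 'f']

Pattern: one or more of one of [0c]; then the literal 'j2' repeated 3 times, then the literal 'kk6' (non-capturing group); then a word character (captured).
Matches: at [0:13] match '00cj2j2j2kk6F', group 1 = 'F'; at [17:28] match 'cj2j2j2kk6t', group 1 = 't'; at [31:42] match '0j2j2j2kk6f', group 1 = 'f'.
Because there's exactly one group, `findall` drops the full match and keeps group 1 from each hit.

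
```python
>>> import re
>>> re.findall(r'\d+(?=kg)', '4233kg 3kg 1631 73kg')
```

['4233', '3', '73']

The `(?=…)`/`(?<=…)` assertion just peeks at neighbouring text; it doesn't advance the match position.
Matches: at [0:4] → '4233'; at [7:8] → '3'; at [16:18] → '73'.
Since nothing is captured, `findall` lists the 3 matched substrings directly.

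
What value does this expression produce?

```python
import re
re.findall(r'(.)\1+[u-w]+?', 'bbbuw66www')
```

`\1` has to match the exact text group 1 already captured.
One capturing group, so `findall` returns just the captured substring from each match — 2 in all.

['b', '6']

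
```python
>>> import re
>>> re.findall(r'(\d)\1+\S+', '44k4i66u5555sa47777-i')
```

['4']

After group 1 captures some text, `\1` only succeeds where that same text appears again.
Scanning left to right: at [0:21] match '44k4i66u5555sa47777-i', group 1 = '4'.
Because there's exactly one group, `findall` drops the full match and keeps group 1 from the one hit.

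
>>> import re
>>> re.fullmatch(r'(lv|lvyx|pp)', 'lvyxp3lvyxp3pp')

None

`re.fullmatch` requires the pattern to consume the entire string.
Here the pattern can't cover the whole string, so the call returns None.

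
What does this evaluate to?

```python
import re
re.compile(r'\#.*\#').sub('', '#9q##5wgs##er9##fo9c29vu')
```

Matches: at [0:16] → '#9q##5wgs##er9##'.
Each match is replaced by ''.

'fo9c29vu'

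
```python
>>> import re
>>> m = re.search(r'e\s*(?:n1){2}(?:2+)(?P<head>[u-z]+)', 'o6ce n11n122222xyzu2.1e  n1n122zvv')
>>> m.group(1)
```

'zvv'

The match spans [22:34] → 'e  n1n122zvv'.
Captured: group 1 = 'zvv'.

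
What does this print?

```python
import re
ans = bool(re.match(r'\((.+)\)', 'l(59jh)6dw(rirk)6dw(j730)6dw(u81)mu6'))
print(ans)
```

`re.match` won't scan ahead — the pattern has to work from the very first character.
Here position 0 doesn't satisfy it, so the call returns None, and `bool(None)` is False.

False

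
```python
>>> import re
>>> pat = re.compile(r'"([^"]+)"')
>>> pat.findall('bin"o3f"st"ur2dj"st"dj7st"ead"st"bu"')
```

Scanning left to right: at [3:8] match '"o3f"', group 1 = 'o3f'; at [10:17] match '"ur2dj"', group 1 = 'ur2dj'; at [19:26] match '"dj7st"', group 1 = 'dj7st'; at [29:33] match '"st"', group 1 = 'st'.
One capturing group, so `findall` returns just the captured substring from each match — 4 in all.

['o3f', 'ur2dj', 'dj7st', 'st']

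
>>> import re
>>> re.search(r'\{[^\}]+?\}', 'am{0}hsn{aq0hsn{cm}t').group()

'{0}'

The match spans [2:5] → '{0}'.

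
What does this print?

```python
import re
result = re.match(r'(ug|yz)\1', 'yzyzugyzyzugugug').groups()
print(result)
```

('yz',)

The match spans [0:4] → 'yzyz'.
Captured: group 1 = 'yz'.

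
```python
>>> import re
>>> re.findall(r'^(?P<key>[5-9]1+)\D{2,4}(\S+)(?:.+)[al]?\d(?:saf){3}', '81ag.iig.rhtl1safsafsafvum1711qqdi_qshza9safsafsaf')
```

[('81', 'ig.rhtl1safsafsafvum1711qqdi_qshz')]

Multiple groups make `findall` return tuples — one 2-tuple for the one match.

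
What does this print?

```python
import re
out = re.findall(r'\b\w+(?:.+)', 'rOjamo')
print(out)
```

`findall` yields the raw match text (1 of them) because the pattern has no groups.

['rOjamo']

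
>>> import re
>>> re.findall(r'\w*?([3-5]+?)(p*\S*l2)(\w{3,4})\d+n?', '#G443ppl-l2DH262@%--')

[('4', '43ppl-l2', 'DH26')]

This matches zero or more of a word character (lazy); then one or more of a character in [3-5] (lazy) (captured); then zero or more of the literal 'p', then zero or more of a non-whitespace character, then the literal 'l2' (captured); then 3 to 4 of a word character (captured); then one or more of a digit, then optionally the literal 'n'.
Matches: at [1:16] match 'G443ppl-l2DH262', groups = ('4', '43ppl-l2', 'DH26').
3 groups means the one result is a tuple of 3 captured strings — 1 here.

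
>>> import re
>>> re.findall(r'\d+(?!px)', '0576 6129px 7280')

['0576', '612', '7280']

`(?!…)`/`(?<!…)` only lets a position through if the neighbouring text does NOT match; no characters are consumed.
Scanning left to right: at [0:4] → '0576'; at [5:8] → '612'; at [12:16] → '7280'.
`findall` yields the raw match text (3 of them) because the pattern has no groups.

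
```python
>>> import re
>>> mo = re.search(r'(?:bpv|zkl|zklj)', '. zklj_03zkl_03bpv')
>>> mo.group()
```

'zkl'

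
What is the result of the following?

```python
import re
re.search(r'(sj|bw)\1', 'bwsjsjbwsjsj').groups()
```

('sj',)

The match spans [2:6] → 'sjsj'.
Captured: group 1 = 'sj'.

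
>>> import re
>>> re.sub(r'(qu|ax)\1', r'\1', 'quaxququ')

'quaxqu'

A backreference is literal: `\1` must see the identical characters the first group matched.
Each match is replaced using the text its own group 1 captured.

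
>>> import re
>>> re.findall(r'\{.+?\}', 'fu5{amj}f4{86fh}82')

['{amj}', '{86fh}']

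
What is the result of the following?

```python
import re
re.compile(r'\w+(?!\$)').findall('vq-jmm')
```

['vq', 'jmm']

A negative assertion filters positions out without eating any characters.
Matches: at [0:2] → 'vq'; at [3:6] → 'jmm'.
No capturing groups, so `findall` returns the 2 full match strings.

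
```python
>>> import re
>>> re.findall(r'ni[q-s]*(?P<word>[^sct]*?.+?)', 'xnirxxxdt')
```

This matches the literal 'ni', then zero or more of a character in [q-s]; then zero or more of any character except [sct] (lazy), then one or more of any character (lazy) (captured as 'word').
Walking the string: at [1:5] match 'nirx', group 1 = 'x'.
With a single group, `findall` returns only what that group captured — 1 item.

['x']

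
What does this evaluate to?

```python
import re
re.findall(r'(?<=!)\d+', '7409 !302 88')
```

['302']

The positive lookaround only admits positions where the adjacent text matches; those characters stay outside the span.
`findall` yields the raw match text (1 of them) because the pattern has no groups.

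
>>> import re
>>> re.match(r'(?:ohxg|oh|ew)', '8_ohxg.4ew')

None

`match` is anchored at position 0; if the pattern doesn't fit there, it returns None.
Here the pattern fails at index 0, so the call returns None.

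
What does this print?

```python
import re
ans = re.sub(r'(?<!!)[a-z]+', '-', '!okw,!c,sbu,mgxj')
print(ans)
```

!o-,!c,-,-

Because the assertion is negative and zero-width, positions next to the forbidden text are skipped.
Matches: at [2:4] → 'kw'; at [8:11] → 'sbu'; at [12:16] → 'mgxj'.
Each match is replaced by '-'.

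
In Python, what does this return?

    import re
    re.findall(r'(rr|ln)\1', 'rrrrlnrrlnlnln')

['rr', 'ln']

After group 1 captures some text, `\1` only succeeds where that same text appears again.
Scanning left to right: at [0:4] match 'rrrr', group 1 = 'rr'; at [8:12] match 'lnln', group 1 = 'ln'.
With a single group, `findall` returns only what that group captured — 2 items.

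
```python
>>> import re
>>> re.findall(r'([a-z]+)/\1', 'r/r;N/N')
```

['r']

`\1` is not a pattern — it's the concrete string captured by group 1, re-applied verbatim.
Scanning left to right: at [0:3] match 'r/r', group 1 = 'r'.
With a single group, `findall` returns only what that group captured — 1 item.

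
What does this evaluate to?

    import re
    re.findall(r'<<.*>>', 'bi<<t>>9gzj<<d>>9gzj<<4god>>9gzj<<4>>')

Matches: at [2:37] → '<<t>>9gzj<<d>>9gzj<<4god>>9gzj<<4>>'.
With no groups in the pattern, `findall` gives back each whole match — 1 here.

['<<t>>9gzj<<d>>9gzj<<4god>>9gzj<<4>>']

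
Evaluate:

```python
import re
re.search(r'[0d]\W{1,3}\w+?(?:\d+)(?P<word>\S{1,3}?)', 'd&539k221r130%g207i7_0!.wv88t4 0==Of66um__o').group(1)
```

The pattern matches one of [0d], then 1 to 3 of a non-word character, then one or more of a word character (lazy); then one or more of a digit (non-capturing group); then 1 to 3 of a non-whitespace character (lazy) (captured as 'word').
Unlike `match`, `search` isn't anchored — it looks for the pattern anywhere in the string.
The match spans [0:6] → 'd&539k'.
Captured: group 1 = 'k'.

'k'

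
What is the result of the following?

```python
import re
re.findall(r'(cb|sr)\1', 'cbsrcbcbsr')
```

['cb']

`\1` has to match the exact text group 1 already captured.
Matches: at [4:8] match 'cbcb', group 1 = 'cb'.
`findall` collects group 1 from the one match (1 total).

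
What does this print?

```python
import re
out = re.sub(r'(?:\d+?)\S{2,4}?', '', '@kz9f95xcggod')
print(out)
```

@kzggod

The pattern matches one or more of a digit (lazy) (non-capturing group); then 2 to 4 of a non-whitespace character (lazy).
A non-greedy quantifier consumes as few characters as it can — just enough that the remainder of the pattern still matches from where it stops; whatever follows it matches normally.
Matches: at [3:6] → '9f9'; at [6:9] → '5xc'.
Every occurrence is swapped for ''.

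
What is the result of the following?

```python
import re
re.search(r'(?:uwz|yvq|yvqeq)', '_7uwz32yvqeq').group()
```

`search` walks the string left to right and returns the first match it finds.
The match spans [2:5] → 'uwz'.

'uwz'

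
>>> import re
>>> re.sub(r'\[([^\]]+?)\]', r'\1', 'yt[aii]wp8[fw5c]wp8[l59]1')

'ytaiiwp8fw5cwp8l591'

Matches: at [2:7] → '[aii]'; at [10:16] → '[fw5c]'; at [19:24] → '[l59]'.
The replacement refers to a captured group, so each match is rewritten using its own captured text.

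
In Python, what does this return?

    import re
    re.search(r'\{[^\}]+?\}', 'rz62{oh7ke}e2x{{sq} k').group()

`re.search` tries every starting position until one works.
The match spans [4:11] → '{oh7ke}'.

'{oh7ke}'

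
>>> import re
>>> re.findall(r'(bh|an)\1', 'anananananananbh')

['an', 'an', 'an']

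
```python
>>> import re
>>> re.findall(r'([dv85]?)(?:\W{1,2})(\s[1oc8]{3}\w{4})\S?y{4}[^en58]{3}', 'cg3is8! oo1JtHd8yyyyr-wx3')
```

[('8', ' oo1JtHd')]

This matches optionally one of [dv85] (captured); then 1 to 2 of a non-word character (non-capturing group); then whitespace, then exactly 3 of one of [1oc8], then exactly 4 of a word character (captured); then optionally a non-whitespace character, then exactly 4 of the literal 'y'; then exactly 3 of any character except [en58].
Scanning left to right: at [5:23] match '8! oo1JtHd8yyyyr-w', groups = ('8', ' oo1JtHd').
With 2 capturing groups, `findall` returns a 2-tuple per match.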